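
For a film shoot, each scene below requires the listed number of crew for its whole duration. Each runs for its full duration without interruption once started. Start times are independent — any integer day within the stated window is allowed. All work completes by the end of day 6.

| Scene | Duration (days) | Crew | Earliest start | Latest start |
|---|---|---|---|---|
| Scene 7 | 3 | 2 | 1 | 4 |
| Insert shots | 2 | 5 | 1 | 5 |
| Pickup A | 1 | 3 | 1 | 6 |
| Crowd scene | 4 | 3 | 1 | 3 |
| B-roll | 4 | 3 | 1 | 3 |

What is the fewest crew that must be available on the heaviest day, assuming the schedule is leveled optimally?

8

Early-start (Scene 7@1, Insert shots@1, Pickup A@1, Crowd scene@1, B-roll@1) gives peak 16: d1:16  d2:13  d3:8  d4:6  d5:0  d6:0.
Shift Insert shots→5, B-roll→2.
Schedule Scene 7@1, Insert shots@5, Pickup A@1, Crowd scene@1, B-roll@2: d1:8  d2:8  d3:8  d4:6  d5:8  d6:5 — peak 8.
Total crew member-days = 43 over 6 days ⇒ peak ≥ ⌈43/6⌉ = 8, so 8 is optimal.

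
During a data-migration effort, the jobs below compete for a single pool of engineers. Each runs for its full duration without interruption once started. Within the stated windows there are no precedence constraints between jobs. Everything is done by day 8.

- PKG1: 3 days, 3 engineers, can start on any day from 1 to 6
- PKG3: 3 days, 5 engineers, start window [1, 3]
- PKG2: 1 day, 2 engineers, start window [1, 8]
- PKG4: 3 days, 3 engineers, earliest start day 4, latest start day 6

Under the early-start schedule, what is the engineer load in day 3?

At early start, day 3 has: PKG1, PKG3.
Demand: 3 + 5 = 8.

8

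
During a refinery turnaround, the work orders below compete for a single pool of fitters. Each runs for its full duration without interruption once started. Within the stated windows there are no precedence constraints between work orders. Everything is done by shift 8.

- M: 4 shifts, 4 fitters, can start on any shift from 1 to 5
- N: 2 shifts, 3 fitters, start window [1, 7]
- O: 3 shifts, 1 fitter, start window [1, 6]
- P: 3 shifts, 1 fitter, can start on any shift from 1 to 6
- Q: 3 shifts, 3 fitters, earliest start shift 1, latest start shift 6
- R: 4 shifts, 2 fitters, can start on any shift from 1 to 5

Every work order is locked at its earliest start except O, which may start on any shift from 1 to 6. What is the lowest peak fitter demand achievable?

O@1: s1:14  s2:14  s3:11  s4:6  s5:0  s6:0  s7:0  s8:0 → peak 14
O@2: s1:13  s2:14  s3:11  s4:7  s5:0  s6:0  s7:0  s8:0 → peak 14
O@3: s1:13  s2:13  s3:11  s4:7  s5:1  s6:0  s7:0  s8:0 → peak 13
O@4: s1:13  s2:13  s3:10  s4:7  s5:1  s6:1  s7:0  s8:0 → peak 13
O@5: s1:13  s2:13  s3:10  s4:6  s5:1  s6:1  s7:1  s8:0 → peak 13
O@6: s1:13  s2:13  s3:10  s4:6  s5:0  s6:1  s7:1  s8:1 → peak 13
Best is O@3, peak 13.

13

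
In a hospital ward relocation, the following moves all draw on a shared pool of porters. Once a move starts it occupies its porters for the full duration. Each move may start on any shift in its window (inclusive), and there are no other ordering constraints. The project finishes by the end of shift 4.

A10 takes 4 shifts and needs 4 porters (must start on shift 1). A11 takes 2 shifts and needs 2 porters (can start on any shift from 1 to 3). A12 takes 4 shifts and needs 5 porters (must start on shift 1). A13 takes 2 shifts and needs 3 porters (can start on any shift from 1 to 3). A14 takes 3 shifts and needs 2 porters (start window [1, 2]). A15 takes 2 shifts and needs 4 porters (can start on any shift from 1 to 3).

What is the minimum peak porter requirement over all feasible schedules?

Early-start (A10@1, A11@1, A12@1, A13@1, A14@1, A15@1) gives peak 20: s1:20  s2:20  s3:11  s4:9.
Shift A15→3.
Schedule A10@1, A11@1, A12@1, A13@1, A14@1, A15@3: s1:16  s2:16  s3:15  s4:13 — peak 16.

16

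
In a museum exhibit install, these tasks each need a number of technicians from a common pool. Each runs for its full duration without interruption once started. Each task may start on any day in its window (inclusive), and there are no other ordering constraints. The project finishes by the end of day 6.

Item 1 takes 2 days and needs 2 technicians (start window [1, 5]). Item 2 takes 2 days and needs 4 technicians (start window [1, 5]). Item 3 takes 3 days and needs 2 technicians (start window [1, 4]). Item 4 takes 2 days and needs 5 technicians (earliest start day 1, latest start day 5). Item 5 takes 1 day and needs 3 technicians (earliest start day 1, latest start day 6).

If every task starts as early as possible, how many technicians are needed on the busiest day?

16

Early-start schedule: Item 1@1, Item 2@1, Item 3@1, Item 4@1, Item 5@1.
Load per day: day 1: 16, day 2: 13, day 3: 2, day 4: 0, day 5: 0, day 6: 0.
Peak is 16.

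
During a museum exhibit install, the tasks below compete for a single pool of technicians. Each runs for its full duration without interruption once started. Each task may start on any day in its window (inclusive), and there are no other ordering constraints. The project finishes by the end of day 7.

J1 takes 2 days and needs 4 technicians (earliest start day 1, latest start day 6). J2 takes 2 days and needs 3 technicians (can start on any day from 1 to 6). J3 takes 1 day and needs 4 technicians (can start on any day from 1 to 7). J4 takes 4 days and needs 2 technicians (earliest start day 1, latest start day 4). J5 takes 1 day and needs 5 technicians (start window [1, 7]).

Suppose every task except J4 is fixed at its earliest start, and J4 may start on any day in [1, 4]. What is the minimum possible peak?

J4@1: d1:18  d2:9  d3:2  d4:2  d5:0  d6:0  d7:0 → peak 18
J4@2: d1:16  d2:9  d3:2  d4:2  d5:2  d6:0  d7:0 → peak 16
J4@3: d1:16  d2:7  d3:2  d4:2  d5:2  d6:2  d7:0 → peak 16
J4@4: d1:16  d2:7  d3:0  d4:2  d5:2  d6:2  d7:2 → peak 16
Best is J4@2, peak 16.

16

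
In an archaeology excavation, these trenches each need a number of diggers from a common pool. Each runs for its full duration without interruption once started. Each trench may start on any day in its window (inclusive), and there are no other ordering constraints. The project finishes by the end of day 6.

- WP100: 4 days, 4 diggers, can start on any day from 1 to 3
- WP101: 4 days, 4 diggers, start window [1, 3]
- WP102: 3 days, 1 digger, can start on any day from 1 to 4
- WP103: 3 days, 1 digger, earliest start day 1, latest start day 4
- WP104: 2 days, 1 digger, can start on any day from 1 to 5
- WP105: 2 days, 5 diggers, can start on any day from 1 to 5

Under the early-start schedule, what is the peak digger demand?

16

Early-start schedule: WP100@1, WP101@1, WP102@1, WP103@1, WP104@1, WP105@1.
Load per day: day 1: 16, day 2: 16, day 3: 10, day 4: 8, day 5: 0, day 6: 0.
Peak is 16.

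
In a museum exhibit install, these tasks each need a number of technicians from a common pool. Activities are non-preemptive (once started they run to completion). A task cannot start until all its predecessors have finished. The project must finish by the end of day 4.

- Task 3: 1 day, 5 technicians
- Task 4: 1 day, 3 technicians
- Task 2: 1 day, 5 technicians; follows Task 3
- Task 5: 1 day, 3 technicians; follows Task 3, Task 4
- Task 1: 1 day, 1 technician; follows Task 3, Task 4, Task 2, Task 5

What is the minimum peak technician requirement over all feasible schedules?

8

Schedule Task 3@1, Task 4@1, Task 2@2, Task 5@2, Task 1@3: d1:8  d2:8  d3:1  d4:0 — peak 8.
No arrangement of the 9 feasible schedules does better.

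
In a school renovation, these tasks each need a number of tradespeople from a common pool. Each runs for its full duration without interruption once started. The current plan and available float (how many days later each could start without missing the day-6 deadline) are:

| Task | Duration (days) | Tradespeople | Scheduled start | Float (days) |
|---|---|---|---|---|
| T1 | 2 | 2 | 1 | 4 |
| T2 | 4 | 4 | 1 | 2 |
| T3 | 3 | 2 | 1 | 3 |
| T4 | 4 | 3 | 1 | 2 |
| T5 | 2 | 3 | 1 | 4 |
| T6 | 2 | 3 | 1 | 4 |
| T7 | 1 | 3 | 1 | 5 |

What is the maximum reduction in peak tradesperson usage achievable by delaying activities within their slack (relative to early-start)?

Early-start peak: d1:20  d2:17  d3:9  d4:7  d5:0  d6:0 ⇒ 20.
Leveled (T1@1, T2@1, T3@2, T4@3, T5@5, T6@5, T7@1): d1:9  d2:8  d3:9  d4:9  d5:9  d6:9 ⇒ 9.
Reduction 20 − 9 = 11.

11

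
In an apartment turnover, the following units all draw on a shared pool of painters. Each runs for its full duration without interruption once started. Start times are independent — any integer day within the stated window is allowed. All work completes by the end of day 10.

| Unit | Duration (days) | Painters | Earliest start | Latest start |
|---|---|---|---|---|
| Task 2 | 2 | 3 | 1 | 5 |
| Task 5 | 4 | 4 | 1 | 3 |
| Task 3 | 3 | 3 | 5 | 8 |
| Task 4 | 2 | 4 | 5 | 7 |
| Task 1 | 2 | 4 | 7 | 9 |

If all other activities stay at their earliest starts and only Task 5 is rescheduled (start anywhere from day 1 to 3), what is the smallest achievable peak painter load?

7

Task 5@1: d1:7  d2:7  d3:4  d4:4  d5:7  d6:7  d7:7  d8:4  d9:0  d10:0 → peak 7
Task 5@2: d1:3  d2:7  d3:4  d4:4  d5:11  d6:7  d7:7  d8:4  d9:0  d10:0 → peak 11
Task 5@3: d1:3  d2:3  d3:4  d4:4  d5:11  d6:11  d7:7  d8:4  d9:0  d10:0 → peak 11
Best is Task 5@1, peak 7.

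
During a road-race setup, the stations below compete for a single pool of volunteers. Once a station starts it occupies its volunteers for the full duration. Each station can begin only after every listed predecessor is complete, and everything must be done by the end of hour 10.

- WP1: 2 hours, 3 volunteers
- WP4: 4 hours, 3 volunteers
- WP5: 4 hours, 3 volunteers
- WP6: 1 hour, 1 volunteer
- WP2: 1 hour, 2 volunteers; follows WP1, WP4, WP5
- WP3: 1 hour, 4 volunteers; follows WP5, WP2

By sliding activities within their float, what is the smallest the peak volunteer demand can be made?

6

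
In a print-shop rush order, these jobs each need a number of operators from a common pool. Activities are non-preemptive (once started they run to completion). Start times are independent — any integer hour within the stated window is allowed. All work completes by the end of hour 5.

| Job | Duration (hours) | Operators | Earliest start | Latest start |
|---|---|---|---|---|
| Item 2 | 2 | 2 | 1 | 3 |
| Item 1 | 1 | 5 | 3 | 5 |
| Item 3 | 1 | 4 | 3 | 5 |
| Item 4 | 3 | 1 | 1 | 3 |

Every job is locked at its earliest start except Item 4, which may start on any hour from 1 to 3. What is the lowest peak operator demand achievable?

10

Item 4@1: h1:3  h2:3  h3:10  h4:0  h5:0 → peak 10
Item 4@2: h1:2  h2:3  h3:10  h4:1  h5:0 → peak 10
Item 4@3: h1:2  h2:2  h3:10  h4:1  h5:1 → peak 10
Best is Item 4@1, peak 10.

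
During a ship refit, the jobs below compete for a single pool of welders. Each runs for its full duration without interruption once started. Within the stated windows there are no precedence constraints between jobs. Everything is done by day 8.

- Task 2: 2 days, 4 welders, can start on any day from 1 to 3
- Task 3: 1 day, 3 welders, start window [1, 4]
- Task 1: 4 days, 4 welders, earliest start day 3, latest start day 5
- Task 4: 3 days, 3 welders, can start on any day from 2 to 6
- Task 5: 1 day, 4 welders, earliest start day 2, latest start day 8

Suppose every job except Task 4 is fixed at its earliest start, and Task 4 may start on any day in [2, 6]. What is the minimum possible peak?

Task 4@2: d1:7  d2:11  d3:7  d4:7  d5:4  d6:4  d7:0  d8:0 → peak 11
Task 4@3: d1:7  d2:8  d3:7  d4:7  d5:7  d6:4  d7:0  d8:0 → peak 8
Task 4@4: d1:7  d2:8  d3:4  d4:7  d5:7  d6:7  d7:0  d8:0 → peak 8
Task 4@5: d1:7  d2:8  d3:4  d4:4  d5:7  d6:7  d7:3  d8:0 → peak 8
Task 4@6: d1:7  d2:8  d3:4  d4:4  d5:4  d6:7  d7:3  d8:3 → peak 8
Best is Task 4@3, peak 8.

8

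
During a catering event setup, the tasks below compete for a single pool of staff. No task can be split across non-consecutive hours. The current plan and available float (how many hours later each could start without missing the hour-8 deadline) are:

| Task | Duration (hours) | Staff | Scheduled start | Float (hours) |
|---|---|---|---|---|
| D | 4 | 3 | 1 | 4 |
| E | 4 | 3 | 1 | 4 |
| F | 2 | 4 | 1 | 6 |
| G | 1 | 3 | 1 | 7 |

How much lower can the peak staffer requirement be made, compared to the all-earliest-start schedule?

Early-start peak: h1:13  h2:10  h3:6  h4:6  h5:0  h6:0  h7:0  h8:0 ⇒ 13.
Leveled (D@1, E@1, F@5, G@7): h1:6  h2:6  h3:6  h4:6  h5:4  h6:4  h7:3  h8:0 ⇒ 6.
Reduction 13 − 6 = 7.

7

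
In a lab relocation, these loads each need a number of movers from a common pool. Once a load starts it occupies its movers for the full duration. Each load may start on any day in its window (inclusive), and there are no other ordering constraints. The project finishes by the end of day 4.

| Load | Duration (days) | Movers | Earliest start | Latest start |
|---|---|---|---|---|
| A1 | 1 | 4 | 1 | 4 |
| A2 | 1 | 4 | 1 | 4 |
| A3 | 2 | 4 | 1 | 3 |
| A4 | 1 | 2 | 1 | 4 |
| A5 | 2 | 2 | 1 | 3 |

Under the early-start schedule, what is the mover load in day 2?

6

At early start, day 2 has: A3, A5.
Demand: 4 + 2 = 6.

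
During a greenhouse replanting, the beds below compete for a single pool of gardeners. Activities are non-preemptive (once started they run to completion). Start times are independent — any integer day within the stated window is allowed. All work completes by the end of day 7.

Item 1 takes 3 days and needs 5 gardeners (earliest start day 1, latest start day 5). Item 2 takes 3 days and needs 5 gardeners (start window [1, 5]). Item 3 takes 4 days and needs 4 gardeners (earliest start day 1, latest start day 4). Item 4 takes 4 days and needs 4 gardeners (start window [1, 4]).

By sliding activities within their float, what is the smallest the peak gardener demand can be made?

9

Early-start (Item 1@1, Item 2@1, Item 3@1, Item 4@1) gives peak 18: d1:18  d2:18  d3:18  d4:8  d5:0  d6:0  d7:0.
Shift Item 2→5, Item 4→4.
Schedule Item 1@1, Item 2@5, Item 3@1, Item 4@4: d1:9  d2:9  d3:9  d4:8  d5:9  d6:9  d7:9 — peak 9.
Total gardener-days = 62 over 7 days ⇒ peak ≥ ⌈62/7⌉ = 9, so 9 is optimal.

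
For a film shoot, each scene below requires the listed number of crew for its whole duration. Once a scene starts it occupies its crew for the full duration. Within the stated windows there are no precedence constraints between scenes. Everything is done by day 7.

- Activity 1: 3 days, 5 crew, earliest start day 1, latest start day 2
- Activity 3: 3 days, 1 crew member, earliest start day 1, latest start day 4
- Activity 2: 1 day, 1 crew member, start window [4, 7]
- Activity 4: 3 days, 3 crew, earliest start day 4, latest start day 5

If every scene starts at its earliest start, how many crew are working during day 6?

At early start, day 6 has: Activity 4.
Demand: 3 = 3.

3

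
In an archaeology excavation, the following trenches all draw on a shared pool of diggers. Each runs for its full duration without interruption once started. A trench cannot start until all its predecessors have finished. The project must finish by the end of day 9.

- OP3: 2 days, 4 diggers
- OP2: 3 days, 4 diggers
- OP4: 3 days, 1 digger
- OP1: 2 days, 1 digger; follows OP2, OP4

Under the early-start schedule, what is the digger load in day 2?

At early start, day 2 has: OP3, OP2, OP4.
Demand: 4 + 4 + 1 = 9.

9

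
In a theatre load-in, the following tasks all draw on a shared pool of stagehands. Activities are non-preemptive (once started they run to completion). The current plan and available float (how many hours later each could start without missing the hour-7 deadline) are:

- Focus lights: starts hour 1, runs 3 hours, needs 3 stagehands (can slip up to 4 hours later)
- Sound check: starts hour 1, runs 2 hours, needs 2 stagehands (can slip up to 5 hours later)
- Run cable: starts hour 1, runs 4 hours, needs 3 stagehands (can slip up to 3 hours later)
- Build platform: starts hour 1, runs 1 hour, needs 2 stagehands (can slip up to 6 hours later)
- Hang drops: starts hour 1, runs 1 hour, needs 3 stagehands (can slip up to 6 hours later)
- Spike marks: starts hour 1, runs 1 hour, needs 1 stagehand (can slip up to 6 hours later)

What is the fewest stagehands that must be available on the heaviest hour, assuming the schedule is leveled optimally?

6

Early-start (Focus lights@1, Sound check@1, Run cable@1, Build platform@1, Hang drops@1, Spike marks@1) gives peak 14: h1:14  h2:8  h3:6  h4:3  h5:0  h6:0  h7:0.
Shift Run cable→3, Build platform→4, Hang drops→5.
Schedule Focus lights@1, Sound check@1, Run cable@3, Build platform@4, Hang drops@5, Spike marks@1: h1:6  h2:5  h3:6  h4:5  h5:6  h6:3  h7:0 — peak 6.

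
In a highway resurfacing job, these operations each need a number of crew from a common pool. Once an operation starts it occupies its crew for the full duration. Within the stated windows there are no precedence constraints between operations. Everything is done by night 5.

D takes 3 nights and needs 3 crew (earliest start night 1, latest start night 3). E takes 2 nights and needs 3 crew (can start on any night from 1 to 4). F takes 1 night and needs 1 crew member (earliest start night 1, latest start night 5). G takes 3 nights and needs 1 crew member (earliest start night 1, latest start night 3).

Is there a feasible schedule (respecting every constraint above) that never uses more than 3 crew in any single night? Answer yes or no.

no

Total crew member-nights = 19; over 5 nights the average is 19/5 > 3, so some night must exceed 3.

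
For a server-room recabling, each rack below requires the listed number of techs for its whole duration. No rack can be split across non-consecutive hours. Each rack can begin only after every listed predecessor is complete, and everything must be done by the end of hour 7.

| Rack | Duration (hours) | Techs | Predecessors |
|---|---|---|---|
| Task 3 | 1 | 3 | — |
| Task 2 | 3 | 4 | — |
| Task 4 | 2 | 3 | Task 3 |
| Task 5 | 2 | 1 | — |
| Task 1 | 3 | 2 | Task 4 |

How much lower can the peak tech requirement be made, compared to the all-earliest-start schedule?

Early-start peak: h1:8  h2:8  h3:7  h4:2  h5:2  h6:2  h7:0 ⇒ 8.
Leveled (Task 3@1, Task 2@4, Task 4@2, Task 5@1, Task 1@4): h1:4  h2:4  h3:3  h4:6  h5:6  h6:6  h7:0 ⇒ 6.
Reduction 8 − 6 = 2.

2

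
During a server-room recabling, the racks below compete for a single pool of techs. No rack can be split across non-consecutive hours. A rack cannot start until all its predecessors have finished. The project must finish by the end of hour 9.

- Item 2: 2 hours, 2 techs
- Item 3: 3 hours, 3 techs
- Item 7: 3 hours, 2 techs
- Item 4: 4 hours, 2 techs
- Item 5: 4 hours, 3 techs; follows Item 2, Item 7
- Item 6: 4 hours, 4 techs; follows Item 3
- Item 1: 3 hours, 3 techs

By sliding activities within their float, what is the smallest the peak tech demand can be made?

9

Early-start (Item 2@1, Item 3@1, Item 7@1, Item 4@1, Item 5@4, Item 6@4, Item 1@1) gives peak 12: h1:12  h2:12  h3:10  h4:9  h5:7  h6:7  h7:7  h8:0  h9:0.
Shift Item 4→4, Item 6→6, Item 1→3.
Schedule Item 2@1, Item 3@1, Item 7@1, Item 4@4, Item 5@4, Item 6@6, Item 1@3: h1:7  h2:7  h3:8  h4:8  h5:8  h6:9  h7:9  h8:4  h9:4 — peak 9.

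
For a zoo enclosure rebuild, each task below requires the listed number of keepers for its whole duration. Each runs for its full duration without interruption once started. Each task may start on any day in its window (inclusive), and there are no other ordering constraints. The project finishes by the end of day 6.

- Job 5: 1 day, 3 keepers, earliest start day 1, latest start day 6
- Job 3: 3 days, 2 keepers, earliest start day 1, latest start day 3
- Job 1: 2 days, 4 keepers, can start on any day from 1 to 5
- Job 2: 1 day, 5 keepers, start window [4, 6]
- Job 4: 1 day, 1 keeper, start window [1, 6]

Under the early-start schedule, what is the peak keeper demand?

Early-start schedule: Job 5@1, Job 3@1, Job 1@1, Job 2@4, Job 4@1.
Load per day: day 1: 10, day 2: 6, day 3: 2, day 4: 5, day 5: 0, day 6: 0.
Peak is 10.

10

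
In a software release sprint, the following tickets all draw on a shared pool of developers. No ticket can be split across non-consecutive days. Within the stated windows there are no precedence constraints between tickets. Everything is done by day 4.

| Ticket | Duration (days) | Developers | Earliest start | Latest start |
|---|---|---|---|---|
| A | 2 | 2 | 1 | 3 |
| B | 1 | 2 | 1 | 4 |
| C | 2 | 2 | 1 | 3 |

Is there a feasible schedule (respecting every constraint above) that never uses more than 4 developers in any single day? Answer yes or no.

yes

Schedule A@1, B@1, C@2: d1:4  d2:4  d3:2  d4:0 — peak 4 ≤ 4.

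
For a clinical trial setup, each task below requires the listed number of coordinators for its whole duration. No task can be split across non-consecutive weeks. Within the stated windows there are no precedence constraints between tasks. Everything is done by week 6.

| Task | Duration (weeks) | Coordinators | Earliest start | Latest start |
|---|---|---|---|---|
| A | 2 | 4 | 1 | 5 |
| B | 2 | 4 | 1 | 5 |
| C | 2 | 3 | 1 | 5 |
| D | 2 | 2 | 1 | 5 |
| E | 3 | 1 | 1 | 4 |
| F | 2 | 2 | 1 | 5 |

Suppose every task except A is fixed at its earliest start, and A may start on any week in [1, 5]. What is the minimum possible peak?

A@1: w1:16  w2:16  w3:1  w4:0  w5:0  w6:0 → peak 16
A@2: w1:12  w2:16  w3:5  w4:0  w5:0  w6:0 → peak 16
A@3: w1:12  w2:12  w3:5  w4:4  w5:0  w6:0 → peak 12
A@4: w1:12  w2:12  w3:1  w4:4  w5:4  w6:0 → peak 12
A@5: w1:12  w2:12  w3:1  w4:0  w5:4  w6:4 → peak 12
Best is A@3, peak 12.

12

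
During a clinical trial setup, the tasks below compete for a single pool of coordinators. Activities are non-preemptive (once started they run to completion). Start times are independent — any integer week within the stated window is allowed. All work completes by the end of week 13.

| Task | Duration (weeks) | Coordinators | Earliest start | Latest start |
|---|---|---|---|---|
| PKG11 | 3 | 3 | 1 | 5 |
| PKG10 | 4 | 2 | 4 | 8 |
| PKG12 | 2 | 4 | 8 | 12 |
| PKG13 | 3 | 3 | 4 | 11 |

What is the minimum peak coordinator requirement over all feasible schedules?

4

Early-start (PKG11@1, PKG10@4, PKG12@8, PKG13@4) gives peak 5: w1:3  w2:3  w3:3  w4:5  w5:5  w6:5  w7:2  w8:4  w9:4  w10:0  w11:0  w12:0  w13:0.
Shift PKG13→10.
Schedule PKG11@1, PKG10@4, PKG12@8, PKG13@10: w1:3  w2:3  w3:3  w4:2  w5:2  w6:2  w7:2  w8:4  w9:4  w10:3  w11:3  w12:3  w13:0 — peak 4.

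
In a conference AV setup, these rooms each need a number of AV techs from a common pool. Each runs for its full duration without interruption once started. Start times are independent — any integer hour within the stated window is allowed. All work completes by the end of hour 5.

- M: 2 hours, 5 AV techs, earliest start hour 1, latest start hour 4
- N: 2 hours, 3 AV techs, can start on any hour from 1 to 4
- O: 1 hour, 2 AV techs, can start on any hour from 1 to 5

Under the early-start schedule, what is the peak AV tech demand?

Early-start schedule: M@1, N@1, O@1.
Load per hour: hour 1: 10, hour 2: 8, hour 3: 0, hour 4: 0, hour 5: 0.
Peak is 10.

10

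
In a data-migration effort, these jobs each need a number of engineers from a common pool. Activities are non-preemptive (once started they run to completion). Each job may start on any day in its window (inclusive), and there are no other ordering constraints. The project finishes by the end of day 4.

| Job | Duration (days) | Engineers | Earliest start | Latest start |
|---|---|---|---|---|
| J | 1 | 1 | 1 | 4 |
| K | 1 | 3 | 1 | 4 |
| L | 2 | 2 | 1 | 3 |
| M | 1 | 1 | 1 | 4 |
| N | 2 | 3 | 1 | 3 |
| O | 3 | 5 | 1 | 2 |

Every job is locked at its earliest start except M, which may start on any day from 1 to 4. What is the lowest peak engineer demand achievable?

14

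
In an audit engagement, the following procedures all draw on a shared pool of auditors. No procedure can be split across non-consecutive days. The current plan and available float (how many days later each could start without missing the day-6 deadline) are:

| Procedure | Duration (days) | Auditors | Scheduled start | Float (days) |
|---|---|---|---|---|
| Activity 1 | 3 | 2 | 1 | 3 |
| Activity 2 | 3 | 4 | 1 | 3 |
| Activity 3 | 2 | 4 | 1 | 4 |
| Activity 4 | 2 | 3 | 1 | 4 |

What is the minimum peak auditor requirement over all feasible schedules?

7

Early-start (Activity 1@1, Activity 2@1, Activity 3@1, Activity 4@1) gives peak 13: d1:13  d2:13  d3:6  d4:0  d5:0  d6:0.
Shift Activity 3→4, Activity 4→4.
Schedule Activity 1@1, Activity 2@1, Activity 3@4, Activity 4@4: d1:6  d2:6  d3:6  d4:7  d5:7  d6:0 — peak 7.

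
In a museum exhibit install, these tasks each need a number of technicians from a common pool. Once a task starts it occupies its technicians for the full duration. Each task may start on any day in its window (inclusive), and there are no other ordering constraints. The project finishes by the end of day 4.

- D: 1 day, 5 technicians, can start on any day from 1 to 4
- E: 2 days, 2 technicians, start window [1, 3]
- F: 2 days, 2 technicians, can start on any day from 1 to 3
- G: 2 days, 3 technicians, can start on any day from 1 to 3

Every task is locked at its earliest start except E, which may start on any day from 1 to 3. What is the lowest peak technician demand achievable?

10

E@1: d1:12  d2:7  d3:0  d4:0 → peak 12
E@2: d1:10  d2:7  d3:2  d4:0 → peak 10
E@3: d1:10  d2:5  d3:2  d4:2 → peak 10
Best is E@2, peak 10.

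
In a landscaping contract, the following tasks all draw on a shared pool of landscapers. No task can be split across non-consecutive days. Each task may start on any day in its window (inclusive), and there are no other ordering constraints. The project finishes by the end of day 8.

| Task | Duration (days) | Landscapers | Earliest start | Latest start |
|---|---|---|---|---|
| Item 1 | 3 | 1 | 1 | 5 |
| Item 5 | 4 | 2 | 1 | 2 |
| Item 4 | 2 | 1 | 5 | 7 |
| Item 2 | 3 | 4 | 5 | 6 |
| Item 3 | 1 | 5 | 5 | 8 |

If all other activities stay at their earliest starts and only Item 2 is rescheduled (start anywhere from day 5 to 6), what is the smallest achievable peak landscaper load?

6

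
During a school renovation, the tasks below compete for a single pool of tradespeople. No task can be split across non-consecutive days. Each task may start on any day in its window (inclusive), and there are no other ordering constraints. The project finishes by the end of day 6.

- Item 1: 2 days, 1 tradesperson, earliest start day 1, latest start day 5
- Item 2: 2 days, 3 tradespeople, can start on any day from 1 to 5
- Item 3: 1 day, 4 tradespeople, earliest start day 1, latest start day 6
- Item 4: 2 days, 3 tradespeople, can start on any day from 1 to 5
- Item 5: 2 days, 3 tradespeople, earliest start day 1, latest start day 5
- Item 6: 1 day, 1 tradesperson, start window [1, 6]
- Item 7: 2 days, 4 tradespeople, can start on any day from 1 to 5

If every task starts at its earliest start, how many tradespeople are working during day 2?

14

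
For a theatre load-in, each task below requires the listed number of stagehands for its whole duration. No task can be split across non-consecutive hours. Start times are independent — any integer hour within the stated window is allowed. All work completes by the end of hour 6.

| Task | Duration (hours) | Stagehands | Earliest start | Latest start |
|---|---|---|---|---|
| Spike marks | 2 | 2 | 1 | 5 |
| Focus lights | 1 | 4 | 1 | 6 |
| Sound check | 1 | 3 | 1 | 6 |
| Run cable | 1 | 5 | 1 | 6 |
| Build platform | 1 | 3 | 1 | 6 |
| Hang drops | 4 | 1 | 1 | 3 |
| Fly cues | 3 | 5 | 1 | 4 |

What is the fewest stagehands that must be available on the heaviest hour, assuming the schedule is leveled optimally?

7

Early-start (Spike marks@1, Focus lights@1, Sound check@1, Run cable@1, Build platform@1, Hang drops@1, Fly cues@1) gives peak 23: h1:23  h2:8  h3:6  h4:1  h5:0  h6:0.
Shift Sound check→3, Run cable→2, Build platform→3, Hang drops→3, Fly cues→4.
Schedule Spike marks@1, Focus lights@1, Sound check@3, Run cable@2, Build platform@3, Hang drops@3, Fly cues@4: h1:6  h2:7  h3:7  h4:6  h5:6  h6:6 — peak 7.
Total stagehand-hours = 38 over 6 hours ⇒ peak ≥ ⌈38/6⌉ = 7, so 7 is optimal.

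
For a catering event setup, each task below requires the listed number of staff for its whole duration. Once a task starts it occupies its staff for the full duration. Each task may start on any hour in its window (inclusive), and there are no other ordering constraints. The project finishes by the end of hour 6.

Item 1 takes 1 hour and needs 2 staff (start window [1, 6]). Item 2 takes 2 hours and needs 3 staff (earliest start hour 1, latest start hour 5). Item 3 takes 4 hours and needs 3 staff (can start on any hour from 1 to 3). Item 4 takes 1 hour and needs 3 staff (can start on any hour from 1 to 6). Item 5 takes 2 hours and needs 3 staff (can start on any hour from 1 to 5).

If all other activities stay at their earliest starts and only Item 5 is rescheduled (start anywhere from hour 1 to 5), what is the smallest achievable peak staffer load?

11

Item 5@1: h1:14  h2:9  h3:3  h4:3  h5:0  h6:0 → peak 14
Item 5@2: h1:11  h2:9  h3:6  h4:3  h5:0  h6:0 → peak 11
Item 5@3: h1:11  h2:6  h3:6  h4:6  h5:0  h6:0 → peak 11
Item 5@4: h1:11  h2:6  h3:3  h4:6  h5:3  h6:0 → peak 11
Item 5@5: h1:11  h2:6  h3:3  h4:3  h5:3  h6:3 → peak 11
Best is Item 5@2, peak 11.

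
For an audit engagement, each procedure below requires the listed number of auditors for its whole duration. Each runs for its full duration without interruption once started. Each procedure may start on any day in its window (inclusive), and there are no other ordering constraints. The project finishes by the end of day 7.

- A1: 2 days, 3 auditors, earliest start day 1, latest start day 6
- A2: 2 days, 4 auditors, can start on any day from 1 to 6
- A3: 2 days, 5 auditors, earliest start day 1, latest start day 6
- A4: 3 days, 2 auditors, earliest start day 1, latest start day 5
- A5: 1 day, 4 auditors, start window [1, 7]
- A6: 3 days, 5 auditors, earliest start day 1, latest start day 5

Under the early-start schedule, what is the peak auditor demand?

Early-start schedule: A1@1, A2@1, A3@1, A4@1, A5@1, A6@1.
Load per day: day 1: 23, day 2: 19, day 3: 7, day 4: 0, day 5: 0, day 6: 0, day 7: 0.
Peak is 23.

23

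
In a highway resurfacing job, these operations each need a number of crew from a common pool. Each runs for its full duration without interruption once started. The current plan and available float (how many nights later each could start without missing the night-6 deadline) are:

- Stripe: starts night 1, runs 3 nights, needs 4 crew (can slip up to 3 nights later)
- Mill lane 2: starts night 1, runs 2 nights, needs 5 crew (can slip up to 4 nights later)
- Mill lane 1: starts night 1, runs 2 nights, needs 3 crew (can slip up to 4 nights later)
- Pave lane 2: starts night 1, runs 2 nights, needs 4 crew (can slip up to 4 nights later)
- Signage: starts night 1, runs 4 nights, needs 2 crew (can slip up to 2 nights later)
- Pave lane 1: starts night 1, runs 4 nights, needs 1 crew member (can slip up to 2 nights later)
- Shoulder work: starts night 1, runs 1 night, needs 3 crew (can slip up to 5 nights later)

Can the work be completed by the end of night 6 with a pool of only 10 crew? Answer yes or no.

Schedule Stripe@1, Mill lane 2@1, Mill lane 1@3, Pave lane 2@4, Signage@3, Pave lane 1@1, Shoulder work@5: n1:10  n2:10  n3:10  n4:10  n5:9  n6:2 — peak 10 ≤ 10.

yes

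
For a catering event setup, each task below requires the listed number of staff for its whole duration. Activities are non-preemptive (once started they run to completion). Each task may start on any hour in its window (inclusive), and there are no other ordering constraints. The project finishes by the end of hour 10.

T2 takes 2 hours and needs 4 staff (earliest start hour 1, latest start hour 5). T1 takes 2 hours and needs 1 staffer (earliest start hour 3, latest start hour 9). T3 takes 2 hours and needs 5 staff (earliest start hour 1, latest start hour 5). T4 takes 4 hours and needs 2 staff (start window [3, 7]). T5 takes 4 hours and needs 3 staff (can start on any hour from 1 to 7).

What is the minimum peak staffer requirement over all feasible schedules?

Early-start (T2@1, T1@3, T3@1, T4@3, T5@1) gives peak 12: h1:12  h2:12  h3:6  h4:6  h5:2  h6:2  h7:0  h8:0  h9:0  h10:0.
Shift T3→5, T4→7, T5→7.
Schedule T2@1, T1@3, T3@5, T4@7, T5@7: h1:4  h2:4  h3:1  h4:1  h5:5  h6:5  h7:5  h8:5  h9:5  h10:5 — peak 5.

5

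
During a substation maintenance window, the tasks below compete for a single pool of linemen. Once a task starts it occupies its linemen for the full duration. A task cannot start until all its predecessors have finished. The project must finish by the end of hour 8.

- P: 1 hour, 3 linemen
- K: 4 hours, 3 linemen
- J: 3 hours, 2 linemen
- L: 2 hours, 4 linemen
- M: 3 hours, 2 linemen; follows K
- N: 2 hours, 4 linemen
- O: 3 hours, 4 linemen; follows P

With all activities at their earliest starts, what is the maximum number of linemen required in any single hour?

17

Early-start schedule: P@1, K@1, J@1, L@1, M@5, N@1, O@2.
Load per hour: hour 1: 16, hour 2: 17, hour 3: 9, hour 4: 7, hour 5: 2, hour 6: 2, hour 7: 2, hour 8: 0.
Peak is 17.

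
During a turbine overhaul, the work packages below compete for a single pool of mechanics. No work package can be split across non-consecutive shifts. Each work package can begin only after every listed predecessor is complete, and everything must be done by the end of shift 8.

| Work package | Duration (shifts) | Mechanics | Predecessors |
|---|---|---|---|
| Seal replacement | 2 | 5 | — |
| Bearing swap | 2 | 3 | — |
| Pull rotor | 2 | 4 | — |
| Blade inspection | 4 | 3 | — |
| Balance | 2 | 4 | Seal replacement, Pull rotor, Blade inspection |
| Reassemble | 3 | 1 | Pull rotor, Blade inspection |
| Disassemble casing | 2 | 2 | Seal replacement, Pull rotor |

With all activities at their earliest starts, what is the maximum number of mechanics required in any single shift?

Early-start schedule: Seal replacement@1, Bearing swap@1, Pull rotor@1, Blade inspection@1, Balance@5, Reassemble@5, Disassemble casing@3.
Load per shift: shift 1: 15, shift 2: 15, shift 3: 5, shift 4: 5, shift 5: 5, shift 6: 5, shift 7: 1, shift 8: 0.
Peak is 15.

15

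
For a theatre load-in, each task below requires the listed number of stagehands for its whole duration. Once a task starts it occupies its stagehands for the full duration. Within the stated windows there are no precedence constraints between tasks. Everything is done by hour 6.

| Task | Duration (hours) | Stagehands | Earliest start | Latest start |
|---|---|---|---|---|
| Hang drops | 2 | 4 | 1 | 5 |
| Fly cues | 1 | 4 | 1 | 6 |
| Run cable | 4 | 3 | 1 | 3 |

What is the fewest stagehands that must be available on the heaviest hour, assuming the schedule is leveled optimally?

Early-start (Hang drops@1, Fly cues@1, Run cable@1) gives peak 11: h1:11  h2:7  h3:3  h4:3  h5:0  h6:0.
Shift Fly cues→3.
Schedule Hang drops@1, Fly cues@3, Run cable@1: h1:7  h2:7  h3:7  h4:3  h5:0  h6:0 — peak 7.

7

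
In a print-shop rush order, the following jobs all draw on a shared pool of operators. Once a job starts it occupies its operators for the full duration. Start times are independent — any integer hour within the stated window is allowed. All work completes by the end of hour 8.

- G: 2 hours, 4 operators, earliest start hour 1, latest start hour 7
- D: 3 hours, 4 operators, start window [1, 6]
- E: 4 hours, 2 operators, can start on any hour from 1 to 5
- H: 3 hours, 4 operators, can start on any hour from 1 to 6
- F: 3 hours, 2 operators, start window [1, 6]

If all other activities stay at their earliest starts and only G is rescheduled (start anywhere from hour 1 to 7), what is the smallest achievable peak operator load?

12

G@1: h1:16  h2:16  h3:12  h4:2  h5:0  h6:0  h7:0  h8:0 → peak 16
G@2: h1:12  h2:16  h3:16  h4:2  h5:0  h6:0  h7:0  h8:0 → peak 16
G@3: h1:12  h2:12  h3:16  h4:6  h5:0  h6:0  h7:0  h8:0 → peak 16
G@4: h1:12  h2:12  h3:12  h4:6  h5:4  h6:0  h7:0  h8:0 → peak 12
G@5: h1:12  h2:12  h3:12  h4:2  h5:4  h6:4  h7:0  h8:0 → peak 12
G@6: h1:12  h2:12  h3:12  h4:2  h5:0  h6:4  h7:4  h8:0 → peak 12
G@7: h1:12  h2:12  h3:12  h4:2  h5:0  h6:0  h7:4  h8:4 → peak 12
Best is G@4, peak 12.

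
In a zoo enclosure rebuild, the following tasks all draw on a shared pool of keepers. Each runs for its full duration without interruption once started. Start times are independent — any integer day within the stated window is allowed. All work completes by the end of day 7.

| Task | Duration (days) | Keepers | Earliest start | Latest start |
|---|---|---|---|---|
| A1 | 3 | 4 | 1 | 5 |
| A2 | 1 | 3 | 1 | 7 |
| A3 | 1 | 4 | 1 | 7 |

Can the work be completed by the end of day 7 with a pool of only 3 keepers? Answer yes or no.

The minimum achievable peak is 4; 3 < 4, so no feasible schedule stays within the cap.

no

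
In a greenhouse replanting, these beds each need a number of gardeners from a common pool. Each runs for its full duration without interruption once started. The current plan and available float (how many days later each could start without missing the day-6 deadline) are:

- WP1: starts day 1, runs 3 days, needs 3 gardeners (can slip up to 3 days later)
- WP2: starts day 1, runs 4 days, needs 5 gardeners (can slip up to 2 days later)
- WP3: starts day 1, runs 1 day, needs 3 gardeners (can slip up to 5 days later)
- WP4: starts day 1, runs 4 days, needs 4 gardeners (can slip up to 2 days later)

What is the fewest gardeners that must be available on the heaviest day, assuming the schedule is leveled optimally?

Early-start (WP1@1, WP2@1, WP3@1, WP4@1) gives peak 15: d1:15  d2:12  d3:12  d4:9  d5:0  d6:0.
Shift WP4→2.
Schedule WP1@1, WP2@1, WP3@1, WP4@2: d1:11  d2:12  d3:12  d4:9  d5:4  d6:0 — peak 12.

12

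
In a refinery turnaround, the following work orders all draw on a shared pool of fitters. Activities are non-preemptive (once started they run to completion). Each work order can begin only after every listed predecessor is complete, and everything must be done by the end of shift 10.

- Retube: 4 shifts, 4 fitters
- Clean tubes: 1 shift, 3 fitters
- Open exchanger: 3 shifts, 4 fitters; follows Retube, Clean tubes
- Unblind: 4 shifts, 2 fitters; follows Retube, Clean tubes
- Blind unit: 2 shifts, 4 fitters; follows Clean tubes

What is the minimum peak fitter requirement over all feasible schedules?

6

Early-start (Retube@1, Clean tubes@1, Open exchanger@5, Unblind@5, Blind unit@2) gives peak 8: s1:7  s2:8  s3:8  s4:4  s5:6  s6:6  s7:6  s8:2  s9:0  s10:0.
Shift Clean tubes→5, Open exchanger→6, Unblind→6, Blind unit→9.
Schedule Retube@1, Clean tubes@5, Open exchanger@6, Unblind@6, Blind unit@9: s1:4  s2:4  s3:4  s4:4  s5:3  s6:6  s7:6  s8:6  s9:6  s10:4 — peak 6.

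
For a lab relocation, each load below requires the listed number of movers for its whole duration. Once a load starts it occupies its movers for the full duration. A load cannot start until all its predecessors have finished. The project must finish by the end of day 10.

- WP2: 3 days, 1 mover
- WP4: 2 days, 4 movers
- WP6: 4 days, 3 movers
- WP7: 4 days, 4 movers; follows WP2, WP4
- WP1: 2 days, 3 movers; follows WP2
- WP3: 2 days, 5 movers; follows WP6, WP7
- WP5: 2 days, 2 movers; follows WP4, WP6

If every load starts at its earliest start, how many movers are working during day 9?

5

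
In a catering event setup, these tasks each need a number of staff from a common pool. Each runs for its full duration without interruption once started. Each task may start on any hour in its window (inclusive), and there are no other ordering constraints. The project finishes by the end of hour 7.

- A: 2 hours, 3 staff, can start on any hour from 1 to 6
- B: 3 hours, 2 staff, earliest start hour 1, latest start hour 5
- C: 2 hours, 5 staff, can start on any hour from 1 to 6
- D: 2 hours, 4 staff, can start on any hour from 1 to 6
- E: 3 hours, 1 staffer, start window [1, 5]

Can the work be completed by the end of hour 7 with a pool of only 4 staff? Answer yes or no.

no

Total staffer-hours = 33; over 7 hours the average is 33/7 > 4, so some hour must exceed 4.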